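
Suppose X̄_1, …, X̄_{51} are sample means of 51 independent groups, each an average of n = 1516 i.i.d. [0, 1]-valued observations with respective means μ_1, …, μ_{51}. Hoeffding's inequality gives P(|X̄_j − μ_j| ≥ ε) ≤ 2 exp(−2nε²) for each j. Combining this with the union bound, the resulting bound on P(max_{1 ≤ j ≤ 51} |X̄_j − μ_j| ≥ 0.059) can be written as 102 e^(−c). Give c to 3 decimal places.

10.554

Union bound over the 51 events: P(max_{1 ≤ j ≤ 51} |X̄_j − μ_j| ≥ 0.059) ≤ 51·2·exp(−2nε²) = 102 exp(−2·1516·0.059²).
So c = 2·1516·0.059² = 10.5544.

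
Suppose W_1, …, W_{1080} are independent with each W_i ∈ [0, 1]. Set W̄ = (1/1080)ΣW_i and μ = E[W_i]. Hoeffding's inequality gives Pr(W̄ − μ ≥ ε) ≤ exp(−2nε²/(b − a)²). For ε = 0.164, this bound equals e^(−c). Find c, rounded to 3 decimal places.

c = 2nε²/(b − a)² = 2·1080·0.164² / 1² = 58.0954.

58.095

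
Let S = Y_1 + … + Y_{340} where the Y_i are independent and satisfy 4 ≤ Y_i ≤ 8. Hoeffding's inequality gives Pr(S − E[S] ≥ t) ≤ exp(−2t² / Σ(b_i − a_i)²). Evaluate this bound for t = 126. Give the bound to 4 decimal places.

0.0029

Σ(b_i − a_i)² = 340·(4)² = 5440.
Exponent = 2·126²/5440 = 5.8368.
Bound = exp(−5.8368) = 0.00292.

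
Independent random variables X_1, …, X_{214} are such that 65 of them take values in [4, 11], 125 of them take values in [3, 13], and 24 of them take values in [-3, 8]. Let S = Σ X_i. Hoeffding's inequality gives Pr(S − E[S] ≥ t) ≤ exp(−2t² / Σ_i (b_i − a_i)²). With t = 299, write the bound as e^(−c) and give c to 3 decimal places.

Σ(b_i − a_i)² = 65·7² + 125·10² + 24·11² = 18589.
c = 2t² / 18589 = 2·299² / 18589 = 9.6187.

9.619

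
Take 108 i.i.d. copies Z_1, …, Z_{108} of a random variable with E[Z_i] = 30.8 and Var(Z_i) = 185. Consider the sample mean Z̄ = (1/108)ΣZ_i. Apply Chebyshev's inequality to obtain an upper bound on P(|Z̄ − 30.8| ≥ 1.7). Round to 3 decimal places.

Var(Z̄) = Var(Z_i)/n = 185/108 = 1.713.
Chebyshev: P(|Z̄ − 30.8| ≥ 1.7) ≤ Var(Z̄)/(1.7)² = 185/(108·1.7²) = 0.5927.

0.593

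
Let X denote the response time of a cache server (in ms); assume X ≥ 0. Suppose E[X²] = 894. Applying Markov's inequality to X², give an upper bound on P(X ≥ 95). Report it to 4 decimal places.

0.0991

Since X ≥ 0, the event {X ≥ 95} is the same as {X² ≥ 9025}.
Markov's inequality applied to X² gives P(X² ≥ 9025) ≤ E[X²]/9025 = 894/9025 = 0.0991.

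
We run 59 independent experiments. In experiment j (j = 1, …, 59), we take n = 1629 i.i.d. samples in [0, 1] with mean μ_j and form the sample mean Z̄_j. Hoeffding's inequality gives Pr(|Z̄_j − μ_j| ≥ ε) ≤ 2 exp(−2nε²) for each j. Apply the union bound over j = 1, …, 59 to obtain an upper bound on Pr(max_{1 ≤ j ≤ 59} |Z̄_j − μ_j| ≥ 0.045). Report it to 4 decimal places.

Per-experiment Hoeffding bound: 2·exp(−2·1629·0.045²) = 2·exp(−6.59745) = 0.0027277.
Union bound over 59 events: 59·0.0027277 = 0.16093.

0.1609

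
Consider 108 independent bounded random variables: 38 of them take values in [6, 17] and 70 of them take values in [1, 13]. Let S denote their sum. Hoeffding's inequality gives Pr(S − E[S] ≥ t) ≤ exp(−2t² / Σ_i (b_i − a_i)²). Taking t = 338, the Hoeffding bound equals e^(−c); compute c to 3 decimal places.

Σ(b_i − a_i)² = 38·11² + 70·12² = 14678.
c = 2t² / 14678 = 2·338² / 14678 = 15.5667.

15.567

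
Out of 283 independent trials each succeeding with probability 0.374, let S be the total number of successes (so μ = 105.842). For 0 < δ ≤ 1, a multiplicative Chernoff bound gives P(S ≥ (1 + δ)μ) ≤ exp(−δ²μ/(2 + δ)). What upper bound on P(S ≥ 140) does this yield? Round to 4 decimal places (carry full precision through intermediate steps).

Write 140 = (1 + δ)μ, so δ = 140/105.842 − 1 = 0.3227263…
Then the exponent is δ²μ/(2 + δ) = (140 − μ)² / (μ·(2 + δ)) = 4.746012.
Bound = exp(−4.746012) = 0.00869.

0.0087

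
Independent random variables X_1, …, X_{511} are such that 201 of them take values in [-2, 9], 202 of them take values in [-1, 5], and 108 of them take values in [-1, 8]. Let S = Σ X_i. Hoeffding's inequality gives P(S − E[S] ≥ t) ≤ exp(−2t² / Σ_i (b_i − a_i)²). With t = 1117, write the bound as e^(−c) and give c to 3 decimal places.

Σ(b_i − a_i)² = 201·11² + 202·6² + 108·9² = 40341.
c = 2t² / 40341 = 2·1117² / 40341 = 61.8571.

61.857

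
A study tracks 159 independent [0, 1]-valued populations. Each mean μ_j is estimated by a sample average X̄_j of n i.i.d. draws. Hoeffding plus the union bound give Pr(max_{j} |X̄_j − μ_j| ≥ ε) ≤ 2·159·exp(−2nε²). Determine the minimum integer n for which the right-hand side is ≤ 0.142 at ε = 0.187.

Need 2·159·exp(−2nε²) ≤ 0.142, i.e. exp(−2nε²) ≤ 0.142/318.
So 2nε² ≥ ln(318/0.142) = 7.713980.
Hence n ≥ 7.713980/(2·0.187²) = 110.297.
The smallest integer n is 111.

111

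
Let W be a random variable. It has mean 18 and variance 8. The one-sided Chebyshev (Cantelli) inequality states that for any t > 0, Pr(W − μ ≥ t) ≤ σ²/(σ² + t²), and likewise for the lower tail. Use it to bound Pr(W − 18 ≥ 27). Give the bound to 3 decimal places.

Here σ² = 8 and t = 27, so σ² + t² = 737.
Cantelli's bound: 8/737 = 0.0109.

0.011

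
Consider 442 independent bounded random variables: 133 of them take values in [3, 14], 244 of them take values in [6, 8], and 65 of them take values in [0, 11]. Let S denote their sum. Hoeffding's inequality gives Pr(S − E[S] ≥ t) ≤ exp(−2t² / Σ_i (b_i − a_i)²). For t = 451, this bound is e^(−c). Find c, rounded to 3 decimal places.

16.315

Σ(b_i − a_i)² = 133·11² + 244·2² + 65·11² = 24934.
c = 2t² / 24934 = 2·451² / 24934 = 16.3152.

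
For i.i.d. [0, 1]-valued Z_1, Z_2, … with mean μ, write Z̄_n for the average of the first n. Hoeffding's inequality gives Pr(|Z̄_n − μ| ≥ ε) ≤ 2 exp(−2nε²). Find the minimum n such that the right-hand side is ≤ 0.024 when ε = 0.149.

Require 2·exp(−2nε²) ≤ 0.024, i.e. 2nε² ≥ ln(2/0.024) = 4.422849.
So n ≥ 4.422849 / (2·0.149²) = 99.609.
The smallest integer n is 100.

100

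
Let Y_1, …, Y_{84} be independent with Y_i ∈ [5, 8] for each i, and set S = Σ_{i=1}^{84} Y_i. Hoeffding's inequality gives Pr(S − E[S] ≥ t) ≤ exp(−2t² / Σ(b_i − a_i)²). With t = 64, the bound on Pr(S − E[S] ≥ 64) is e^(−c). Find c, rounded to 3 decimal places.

10.836

Σ(b_i − a_i)² = 84·(3)² = 756.
c = 2t²/756 = 2·64²/756 = 10.8360.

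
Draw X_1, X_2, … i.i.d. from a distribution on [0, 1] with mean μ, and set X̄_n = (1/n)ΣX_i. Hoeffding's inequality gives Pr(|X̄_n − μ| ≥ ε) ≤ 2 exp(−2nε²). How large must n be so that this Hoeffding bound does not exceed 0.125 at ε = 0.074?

Require 2·exp(−2nε²) ≤ 0.125, i.e. 2nε² ≥ ln(2/0.125) = 2.772589.
So n ≥ 2.772589 / (2·0.074²) = 253.158.
The smallest integer n is 254.

254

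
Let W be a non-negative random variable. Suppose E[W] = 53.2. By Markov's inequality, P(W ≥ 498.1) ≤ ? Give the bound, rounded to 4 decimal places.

Markov's inequality: for a non-negative random variable, P(W ≥ a) ≤ E[W]/a.
Here E[W] = 53.2 and a = 498.1, so the bound is 53.2/498.1 = 0.1068.

0.1068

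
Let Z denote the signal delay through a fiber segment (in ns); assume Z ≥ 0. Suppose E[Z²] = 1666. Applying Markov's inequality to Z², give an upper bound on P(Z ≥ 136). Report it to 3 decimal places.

0.090

Since Z ≥ 0, the event {Z ≥ 136} is the same as {Z² ≥ 18496}.
Markov's inequality applied to Z² gives P(Z² ≥ 18496) ≤ E[Z²]/18496 = 1666/18496 = 0.0901.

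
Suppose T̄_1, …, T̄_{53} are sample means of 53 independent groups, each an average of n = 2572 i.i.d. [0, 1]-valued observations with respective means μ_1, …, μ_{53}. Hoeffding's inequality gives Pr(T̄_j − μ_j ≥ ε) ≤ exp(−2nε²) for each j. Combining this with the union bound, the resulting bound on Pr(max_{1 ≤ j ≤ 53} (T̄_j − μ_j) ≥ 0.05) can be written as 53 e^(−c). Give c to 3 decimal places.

12.860

Union bound over the 53 events: Pr(max_{1 ≤ j ≤ 53} (T̄_j − μ_j) ≥ 0.05) ≤ 53·exp(−2nε²) = 53 exp(−2·2572·0.05²).
So c = 2·2572·0.05² = 12.8600.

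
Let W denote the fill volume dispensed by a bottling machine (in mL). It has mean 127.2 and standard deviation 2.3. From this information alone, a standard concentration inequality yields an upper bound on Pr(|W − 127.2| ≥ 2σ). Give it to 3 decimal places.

Mean and variance are known, so Chebyshev's inequality applies.
Chebyshev: Pr(|W − μ| ≥ t) ≤ Var(W)/t².
Var(W) = σ² = 2.3² = 5.29.
t = 2·2.3 = 4.6.
Bound = 5.29 / 21.16 = 0.2500.

0.250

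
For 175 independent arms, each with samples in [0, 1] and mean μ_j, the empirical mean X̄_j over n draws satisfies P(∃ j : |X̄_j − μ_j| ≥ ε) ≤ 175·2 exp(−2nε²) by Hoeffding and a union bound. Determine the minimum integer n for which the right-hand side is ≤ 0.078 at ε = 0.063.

Need 2·175·exp(−2nε²) ≤ 0.078, i.e. exp(−2nε²) ≤ 0.078/350.
So 2nε² ≥ ln(350/0.078) = 8.408980.
Hence n ≥ 8.408980/(2·0.063²) = 1059.332.
The smallest integer n is 1060.

1060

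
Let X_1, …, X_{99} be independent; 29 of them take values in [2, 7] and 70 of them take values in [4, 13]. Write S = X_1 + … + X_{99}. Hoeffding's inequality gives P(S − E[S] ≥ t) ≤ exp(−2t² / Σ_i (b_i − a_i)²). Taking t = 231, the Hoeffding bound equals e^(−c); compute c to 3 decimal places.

Σ(b_i − a_i)² = 29·5² + 70·9² = 6395.
c = 2t² / 6395 = 2·231² / 6395 = 16.6884.

16.688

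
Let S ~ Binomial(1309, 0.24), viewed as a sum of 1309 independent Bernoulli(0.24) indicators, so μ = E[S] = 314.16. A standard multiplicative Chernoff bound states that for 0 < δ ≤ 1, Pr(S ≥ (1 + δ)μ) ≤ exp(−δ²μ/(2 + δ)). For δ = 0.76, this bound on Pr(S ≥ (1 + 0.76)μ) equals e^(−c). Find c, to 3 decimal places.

c = δ²μ/(2 + δ) = 0.76²·314.16/(2 + 0.76) = 65.7459.

65.746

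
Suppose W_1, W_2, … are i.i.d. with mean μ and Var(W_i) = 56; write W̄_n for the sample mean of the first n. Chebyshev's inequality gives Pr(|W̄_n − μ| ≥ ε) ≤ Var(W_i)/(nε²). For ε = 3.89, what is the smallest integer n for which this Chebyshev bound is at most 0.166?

23

Require 56/(n·3.89²) ≤ 0.166, i.e. n ≥ 56/(0.166·3.89²) = 22.294.
The smallest integer n is 23.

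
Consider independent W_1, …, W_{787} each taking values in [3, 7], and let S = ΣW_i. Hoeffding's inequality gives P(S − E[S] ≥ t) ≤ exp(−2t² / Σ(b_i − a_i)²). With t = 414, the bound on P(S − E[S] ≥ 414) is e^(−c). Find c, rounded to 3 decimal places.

27.223

Σ(b_i − a_i)² = 787·(4)² = 12592.
c = 2t²/12592 = 2·414²/12592 = 27.2230.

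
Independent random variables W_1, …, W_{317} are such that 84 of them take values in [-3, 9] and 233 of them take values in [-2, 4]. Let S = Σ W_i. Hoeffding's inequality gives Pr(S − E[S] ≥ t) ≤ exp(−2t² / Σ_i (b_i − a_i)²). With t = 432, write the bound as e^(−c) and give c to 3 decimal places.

18.221

Σ(b_i − a_i)² = 84·12² + 233·6² = 20484.
c = 2t² / 20484 = 2·432² / 20484 = 18.2214.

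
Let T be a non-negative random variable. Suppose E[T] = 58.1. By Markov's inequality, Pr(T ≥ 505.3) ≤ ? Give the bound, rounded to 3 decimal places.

0.115

Markov's inequality: for a non-negative random variable, Pr(T ≥ a) ≤ E[T]/a.
Here E[T] = 58.1 and a = 505.3, so the bound is 58.1/505.3 = 0.1150.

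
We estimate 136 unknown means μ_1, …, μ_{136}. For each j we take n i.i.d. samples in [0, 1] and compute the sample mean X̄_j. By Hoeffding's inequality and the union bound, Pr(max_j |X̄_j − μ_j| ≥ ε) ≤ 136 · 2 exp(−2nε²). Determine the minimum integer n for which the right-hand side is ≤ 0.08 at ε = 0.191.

Need 2·136·exp(−2nε²) ≤ 0.08, i.e. exp(−2nε²) ≤ 0.08/272.
So 2nε² ≥ ln(272/0.08) = 8.131531.
Hence n ≥ 8.131531/(2·0.191²) = 111.449.
The smallest integer n is 112.

112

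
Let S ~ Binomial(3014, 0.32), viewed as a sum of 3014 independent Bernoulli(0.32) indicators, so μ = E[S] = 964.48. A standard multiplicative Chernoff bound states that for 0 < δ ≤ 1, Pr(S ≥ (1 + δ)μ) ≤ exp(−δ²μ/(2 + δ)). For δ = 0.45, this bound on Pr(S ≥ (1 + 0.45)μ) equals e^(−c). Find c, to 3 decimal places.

c = δ²μ/(2 + δ) = 0.45²·964.48/(2 + 0.45) = 79.7172.

79.717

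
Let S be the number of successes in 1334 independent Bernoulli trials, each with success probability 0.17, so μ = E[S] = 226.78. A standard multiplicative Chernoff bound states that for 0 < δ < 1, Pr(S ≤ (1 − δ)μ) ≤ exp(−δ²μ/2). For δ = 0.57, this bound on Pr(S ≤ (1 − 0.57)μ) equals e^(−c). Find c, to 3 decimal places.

36.840

c = δ²μ/2 = 0.57²·226.78/2 = 36.8404.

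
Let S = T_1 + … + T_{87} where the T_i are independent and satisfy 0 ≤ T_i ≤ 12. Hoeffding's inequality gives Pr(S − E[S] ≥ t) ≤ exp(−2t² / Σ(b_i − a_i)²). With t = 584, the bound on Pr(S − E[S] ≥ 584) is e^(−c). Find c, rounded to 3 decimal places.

Σ(b_i − a_i)² = 87·(12)² = 12528.
c = 2t²/12528 = 2·584²/12528 = 54.4470.

54.447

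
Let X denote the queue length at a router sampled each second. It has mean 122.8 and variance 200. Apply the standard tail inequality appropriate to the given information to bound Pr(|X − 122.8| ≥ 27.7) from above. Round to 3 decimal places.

0.261

Mean and variance are known, so Chebyshev's inequality applies.
Chebyshev: Pr(|X − μ| ≥ t) ≤ Var(X)/t².
Bound = 200 / 767.29 = 0.2607.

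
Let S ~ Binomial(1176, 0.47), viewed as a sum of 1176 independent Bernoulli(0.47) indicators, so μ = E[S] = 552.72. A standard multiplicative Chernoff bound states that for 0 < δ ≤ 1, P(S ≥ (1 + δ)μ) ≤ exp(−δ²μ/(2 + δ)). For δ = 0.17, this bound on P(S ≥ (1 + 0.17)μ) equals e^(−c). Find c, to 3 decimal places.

c = δ²μ/(2 + δ) = 0.17²·552.72/(2 + 0.17) = 7.3611.

7.361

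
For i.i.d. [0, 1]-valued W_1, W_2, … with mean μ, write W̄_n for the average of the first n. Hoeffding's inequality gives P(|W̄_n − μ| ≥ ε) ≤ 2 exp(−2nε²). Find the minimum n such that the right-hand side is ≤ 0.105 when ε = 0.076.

Require 2·exp(−2nε²) ≤ 0.105, i.e. 2nε² ≥ ln(2/0.105) = 2.946942.
So n ≥ 2.946942 / (2·0.076²) = 255.102.
The smallest integer n is 256.

256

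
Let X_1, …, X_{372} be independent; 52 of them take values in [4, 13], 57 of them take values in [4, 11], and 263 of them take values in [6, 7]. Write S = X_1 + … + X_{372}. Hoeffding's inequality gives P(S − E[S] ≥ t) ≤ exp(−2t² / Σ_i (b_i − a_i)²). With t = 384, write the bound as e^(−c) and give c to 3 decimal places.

40.577

Σ(b_i − a_i)² = 52·9² + 57·7² + 263·1² = 7268.
c = 2t² / 7268 = 2·384² / 7268 = 40.5768.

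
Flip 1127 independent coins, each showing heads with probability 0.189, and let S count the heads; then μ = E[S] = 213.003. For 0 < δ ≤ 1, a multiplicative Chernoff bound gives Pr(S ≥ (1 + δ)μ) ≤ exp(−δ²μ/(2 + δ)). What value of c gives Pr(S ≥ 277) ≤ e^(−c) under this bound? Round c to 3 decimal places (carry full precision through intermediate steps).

Write 277 = (1 + δ)μ, so δ = 277/213.003 − 1 = 0.3004512…
Then the exponent is δ²μ/(2 + δ) = (277 − μ)² / (μ·(2 + δ)) = 8.358349.

8.358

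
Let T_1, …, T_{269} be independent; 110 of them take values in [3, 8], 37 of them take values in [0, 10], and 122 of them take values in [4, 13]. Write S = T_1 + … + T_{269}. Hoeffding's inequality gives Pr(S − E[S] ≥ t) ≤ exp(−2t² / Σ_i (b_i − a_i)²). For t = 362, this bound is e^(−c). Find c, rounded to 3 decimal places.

16.048

Σ(b_i − a_i)² = 110·5² + 37·10² + 122·9² = 16332.
c = 2t² / 16332 = 2·362² / 16332 = 16.0475.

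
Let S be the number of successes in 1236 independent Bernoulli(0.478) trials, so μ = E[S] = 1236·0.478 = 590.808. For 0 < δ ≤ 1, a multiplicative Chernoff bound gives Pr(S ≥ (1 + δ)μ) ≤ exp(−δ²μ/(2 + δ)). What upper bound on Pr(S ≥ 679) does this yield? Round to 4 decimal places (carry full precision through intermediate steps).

Write 679 = (1 + δ)μ, so δ = 679/590.808 − 1 = 0.1492735…
Then the exponent is δ²μ/(2 + δ) = (679 − μ)² / (μ·(2 + δ)) = 6.125201.
Bound = exp(−6.125201) = 0.00219.

0.0022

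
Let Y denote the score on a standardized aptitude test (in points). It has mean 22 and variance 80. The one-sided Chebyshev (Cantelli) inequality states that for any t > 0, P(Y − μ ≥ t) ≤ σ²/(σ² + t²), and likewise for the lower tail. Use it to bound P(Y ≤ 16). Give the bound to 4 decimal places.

0.6897

Here σ² = 80 and t = 6, so σ² + t² = 116.
Cantelli's bound: 80/116 = 0.6897.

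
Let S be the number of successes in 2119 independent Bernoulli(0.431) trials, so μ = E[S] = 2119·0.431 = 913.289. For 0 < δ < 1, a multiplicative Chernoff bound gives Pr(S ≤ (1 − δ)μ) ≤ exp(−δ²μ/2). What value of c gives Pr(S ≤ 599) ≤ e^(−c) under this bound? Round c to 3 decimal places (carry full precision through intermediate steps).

54.078

Write 599 = (1 − δ)μ, so δ = 1 − 599/913.289 = 0.3441287…
Then the exponent is δ²μ/2 = (μ − 599)²/(2μ) = 54.077940.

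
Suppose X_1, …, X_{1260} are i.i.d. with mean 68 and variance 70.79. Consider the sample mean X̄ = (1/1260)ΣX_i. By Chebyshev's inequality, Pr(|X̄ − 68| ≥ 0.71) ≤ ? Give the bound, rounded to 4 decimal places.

Var(X̄) = Var(X_i)/n = 70.79/1260 = 0.056183.
Chebyshev: Pr(|X̄ − 68| ≥ 0.71) ≤ Var(X̄)/(0.71)² = 70.79/(1260·0.71²) = 0.1115.

0.1115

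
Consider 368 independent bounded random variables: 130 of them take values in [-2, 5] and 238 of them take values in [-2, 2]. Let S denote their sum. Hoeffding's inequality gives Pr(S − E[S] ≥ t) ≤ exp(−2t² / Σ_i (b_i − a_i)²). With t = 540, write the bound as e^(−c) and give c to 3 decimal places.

57.300

Σ(b_i − a_i)² = 130·7² + 238·4² = 10178.
c = 2t² / 10178 = 2·540² / 10178 = 57.3001.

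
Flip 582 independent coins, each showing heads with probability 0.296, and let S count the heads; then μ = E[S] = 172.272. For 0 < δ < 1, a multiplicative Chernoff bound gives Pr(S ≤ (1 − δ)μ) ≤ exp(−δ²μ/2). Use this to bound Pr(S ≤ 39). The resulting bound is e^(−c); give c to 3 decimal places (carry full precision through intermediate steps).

51.551

Write 39 = (1 − δ)μ, so δ = 1 − 39/172.272 = 0.7736138…
Then the exponent is δ²μ/2 = (μ − 39)²/(2μ) = 51.550531.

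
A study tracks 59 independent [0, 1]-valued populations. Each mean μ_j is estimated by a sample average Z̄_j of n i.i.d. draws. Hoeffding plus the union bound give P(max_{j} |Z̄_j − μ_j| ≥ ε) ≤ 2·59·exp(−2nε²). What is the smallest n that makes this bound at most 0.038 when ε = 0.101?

395

Need 2·59·exp(−2nε²) ≤ 0.038, i.e. exp(−2nε²) ≤ 0.038/118.
So 2nε² ≥ ln(118/0.038) = 8.040854.
Hence n ≥ 8.040854/(2·0.101²) = 394.121.
The smallest integer n is 395.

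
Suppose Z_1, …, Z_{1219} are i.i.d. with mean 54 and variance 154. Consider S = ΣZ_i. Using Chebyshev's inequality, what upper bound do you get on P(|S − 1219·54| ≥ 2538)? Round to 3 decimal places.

Var(S) = n·Var(Z_i) = 1219·154 = 187726.
Chebyshev: P(|S − 1219·54| ≥ 2538) ≤ Var(S)/2538² = 187726/6441444 = 0.0291.

0.029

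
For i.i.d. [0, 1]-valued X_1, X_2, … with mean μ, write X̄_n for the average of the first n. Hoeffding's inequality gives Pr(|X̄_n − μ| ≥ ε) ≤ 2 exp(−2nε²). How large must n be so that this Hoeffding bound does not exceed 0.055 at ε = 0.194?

Require 2·exp(−2nε²) ≤ 0.055, i.e. 2nε² ≥ ln(2/0.055) = 3.593569.
So n ≥ 3.593569 / (2·0.194²) = 47.741.
The smallest integer n is 48.

48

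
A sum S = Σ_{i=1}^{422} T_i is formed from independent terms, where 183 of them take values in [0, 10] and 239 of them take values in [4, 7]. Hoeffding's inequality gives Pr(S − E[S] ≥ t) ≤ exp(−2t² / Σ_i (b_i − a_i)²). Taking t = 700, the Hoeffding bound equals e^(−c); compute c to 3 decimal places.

47.919

Σ(b_i − a_i)² = 183·10² + 239·3² = 20451.
c = 2t² / 20451 = 2·700² / 20451 = 47.9194.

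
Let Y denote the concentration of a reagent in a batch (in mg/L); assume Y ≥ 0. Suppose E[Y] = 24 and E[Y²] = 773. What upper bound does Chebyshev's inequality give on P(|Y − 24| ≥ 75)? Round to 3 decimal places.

0.035

Var(Y) = E[Y²] − (E[Y])² = 773 − 576 = 197.
Chebyshev's inequality: P(|Y − μ| ≥ t) ≤ Var(Y)/t² = 197/5625 = 0.0350.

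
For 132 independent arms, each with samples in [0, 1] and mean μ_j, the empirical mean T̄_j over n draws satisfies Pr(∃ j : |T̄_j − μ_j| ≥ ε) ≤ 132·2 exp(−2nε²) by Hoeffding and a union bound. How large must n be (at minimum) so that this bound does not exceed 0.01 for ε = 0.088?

658

Need 2·132·exp(−2nε²) ≤ 0.01, i.e. exp(−2nε²) ≤ 0.01/264.
So 2nε² ≥ ln(264/0.01) = 10.181119.
Hence n ≥ 10.181119/(2·0.088²) = 657.355.
The smallest integer n is 658.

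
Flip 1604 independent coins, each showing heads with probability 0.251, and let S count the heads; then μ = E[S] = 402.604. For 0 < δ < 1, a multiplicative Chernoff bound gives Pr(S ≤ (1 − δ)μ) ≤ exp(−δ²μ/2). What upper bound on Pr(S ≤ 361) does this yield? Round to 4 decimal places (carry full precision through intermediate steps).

0.1165

Write 361 = (1 − δ)μ, so δ = 1 − 361/402.604 = 0.1033373…
Then the exponent is δ²μ/2 = (μ − 361)²/(2μ) = 2.149622.
Bound = exp(−2.149622) = 0.11653.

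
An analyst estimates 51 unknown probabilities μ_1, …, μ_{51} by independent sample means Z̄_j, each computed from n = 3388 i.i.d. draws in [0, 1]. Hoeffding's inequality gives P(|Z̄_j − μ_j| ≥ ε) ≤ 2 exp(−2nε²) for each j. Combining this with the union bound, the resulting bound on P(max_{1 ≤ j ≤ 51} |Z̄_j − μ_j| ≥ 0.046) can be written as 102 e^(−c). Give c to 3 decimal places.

14.338

Union bound over the 51 events: P(max_{1 ≤ j ≤ 51} |Z̄_j − μ_j| ≥ 0.046) ≤ 51·2·exp(−2nε²) = 102 exp(−2·3388·0.046²).
So c = 2·3388·0.046² = 14.3380.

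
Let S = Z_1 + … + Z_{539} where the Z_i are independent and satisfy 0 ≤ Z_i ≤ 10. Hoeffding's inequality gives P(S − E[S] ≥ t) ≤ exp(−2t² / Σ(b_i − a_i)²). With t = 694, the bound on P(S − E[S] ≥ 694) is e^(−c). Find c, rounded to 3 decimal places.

Σ(b_i − a_i)² = 539·(10)² = 53900.
c = 2t²/53900 = 2·694²/53900 = 17.8715.

17.871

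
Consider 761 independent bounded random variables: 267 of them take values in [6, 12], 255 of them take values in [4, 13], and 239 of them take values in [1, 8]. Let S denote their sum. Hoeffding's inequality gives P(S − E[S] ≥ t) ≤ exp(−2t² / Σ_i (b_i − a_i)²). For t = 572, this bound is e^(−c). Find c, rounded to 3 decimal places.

Σ(b_i − a_i)² = 267·6² + 255·9² + 239·7² = 41978.
c = 2t² / 41978 = 2·572² / 41978 = 15.5884.

15.588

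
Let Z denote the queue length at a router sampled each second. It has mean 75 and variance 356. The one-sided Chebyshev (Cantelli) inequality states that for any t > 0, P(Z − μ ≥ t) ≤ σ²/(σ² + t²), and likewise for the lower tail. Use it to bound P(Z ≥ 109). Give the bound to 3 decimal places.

0.235

Here σ² = 356 and t = 34, so σ² + t² = 1512.
Cantelli's bound: 356/1512 = 0.2354.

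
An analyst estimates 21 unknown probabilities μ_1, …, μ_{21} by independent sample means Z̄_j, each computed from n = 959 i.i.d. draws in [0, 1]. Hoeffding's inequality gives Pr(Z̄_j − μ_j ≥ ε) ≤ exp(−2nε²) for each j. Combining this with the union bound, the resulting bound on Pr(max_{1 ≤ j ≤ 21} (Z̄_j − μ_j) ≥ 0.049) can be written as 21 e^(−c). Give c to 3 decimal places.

4.605

Union bound over the 21 events: Pr(max_{1 ≤ j ≤ 21} (Z̄_j − μ_j) ≥ 0.049) ≤ 21·exp(−2nε²) = 21 exp(−2·959·0.049²).
So c = 2·959·0.049² = 4.6051.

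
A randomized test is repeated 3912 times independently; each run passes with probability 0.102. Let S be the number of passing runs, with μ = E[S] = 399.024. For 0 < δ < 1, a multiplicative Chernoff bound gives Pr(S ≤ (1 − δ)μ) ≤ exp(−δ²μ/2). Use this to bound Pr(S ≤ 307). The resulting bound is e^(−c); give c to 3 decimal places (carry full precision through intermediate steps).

10.611

Write 307 = (1 − δ)μ, so δ = 1 − 307/399.024 = 0.2306227…
Then the exponent is δ²μ/2 = (μ − 307)²/(2μ) = 10.611413.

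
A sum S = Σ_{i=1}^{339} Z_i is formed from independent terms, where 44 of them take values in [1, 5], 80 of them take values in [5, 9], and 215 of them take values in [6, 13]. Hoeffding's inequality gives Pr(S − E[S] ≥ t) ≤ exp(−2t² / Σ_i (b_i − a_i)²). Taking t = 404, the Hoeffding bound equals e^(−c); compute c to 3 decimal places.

26.075

Σ(b_i − a_i)² = 44·4² + 80·4² + 215·7² = 12519.
c = 2t² / 12519 = 2·404² / 12519 = 26.0749.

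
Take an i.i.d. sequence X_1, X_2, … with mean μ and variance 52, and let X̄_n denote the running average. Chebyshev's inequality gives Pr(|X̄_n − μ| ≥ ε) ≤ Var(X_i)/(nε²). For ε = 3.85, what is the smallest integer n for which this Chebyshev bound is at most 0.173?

Require 52/(n·3.85²) ≤ 0.173, i.e. n ≥ 52/(0.173·3.85²) = 20.278.
The smallest integer n is 21.

21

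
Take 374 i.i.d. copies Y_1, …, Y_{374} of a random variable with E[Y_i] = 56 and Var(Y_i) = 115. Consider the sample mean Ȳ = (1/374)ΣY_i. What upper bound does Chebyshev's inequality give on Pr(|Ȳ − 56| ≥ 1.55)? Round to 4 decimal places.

0.1280

Var(Ȳ) = Var(Y_i)/n = 115/374 = 0.30749.
Chebyshev: Pr(|Ȳ − 56| ≥ 1.55) ≤ Var(Ȳ)/(1.55)² = 115/(374·1.55²) = 0.1280.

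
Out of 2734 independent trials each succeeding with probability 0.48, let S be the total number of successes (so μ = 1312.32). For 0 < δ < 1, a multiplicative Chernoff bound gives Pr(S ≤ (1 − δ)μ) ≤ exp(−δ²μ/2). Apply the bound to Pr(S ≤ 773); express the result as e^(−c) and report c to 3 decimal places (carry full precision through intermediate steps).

110.821

Write 773 = (1 − δ)μ, so δ = 1 − 773/1312.32 = 0.4109668…
Then the exponent is δ²μ/2 = (μ − 773)²/(2μ) = 110.821317.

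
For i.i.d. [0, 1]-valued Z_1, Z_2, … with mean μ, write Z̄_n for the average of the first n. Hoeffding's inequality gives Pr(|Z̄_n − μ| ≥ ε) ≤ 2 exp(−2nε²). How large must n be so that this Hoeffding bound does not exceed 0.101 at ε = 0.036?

1152

Require 2·exp(−2nε²) ≤ 0.101, i.e. 2nε² ≥ ln(2/0.101) = 2.985782.
So n ≥ 2.985782 / (2·0.036²) = 1151.922.
The smallest integer n is 1152.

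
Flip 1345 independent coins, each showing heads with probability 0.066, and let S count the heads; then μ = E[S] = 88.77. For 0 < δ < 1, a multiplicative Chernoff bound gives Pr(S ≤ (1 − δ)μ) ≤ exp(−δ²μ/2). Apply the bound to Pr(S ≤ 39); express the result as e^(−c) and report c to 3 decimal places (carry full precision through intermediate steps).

13.952

Write 39 = (1 − δ)μ, so δ = 1 − 39/88.77 = 0.5606624…
Then the exponent is δ²μ/2 = (μ − 39)²/(2μ) = 13.952083.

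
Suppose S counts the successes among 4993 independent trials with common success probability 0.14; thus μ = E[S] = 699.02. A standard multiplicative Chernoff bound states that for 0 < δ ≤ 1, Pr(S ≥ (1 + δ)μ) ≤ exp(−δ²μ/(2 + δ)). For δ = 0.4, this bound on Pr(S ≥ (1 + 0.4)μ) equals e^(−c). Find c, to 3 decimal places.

46.601

c = δ²μ/(2 + δ) = 0.4²·699.02/(2 + 0.4) = 46.6013.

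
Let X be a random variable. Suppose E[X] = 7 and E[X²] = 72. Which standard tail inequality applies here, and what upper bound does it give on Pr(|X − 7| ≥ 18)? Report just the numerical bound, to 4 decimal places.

The first two moments determine the variance, so Chebyshev's inequality is the sharpest standard bound available.
Var(X) = E[X²] − (E[X])² = 72 − 49 = 23.
Chebyshev's inequality: Pr(|X − μ| ≥ t) ≤ Var(X)/t² = 23/324 = 0.0710.

0.0710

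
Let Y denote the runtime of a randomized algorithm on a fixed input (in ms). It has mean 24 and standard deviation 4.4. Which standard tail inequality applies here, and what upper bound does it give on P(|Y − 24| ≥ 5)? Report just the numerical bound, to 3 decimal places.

Mean and variance are known, so Chebyshev's inequality applies.
Chebyshev: P(|Y − μ| ≥ t) ≤ Var(Y)/t².
Var(Y) = σ² = 4.4² = 19.36.
Bound = 19.36 / 25 = 0.7744.

0.774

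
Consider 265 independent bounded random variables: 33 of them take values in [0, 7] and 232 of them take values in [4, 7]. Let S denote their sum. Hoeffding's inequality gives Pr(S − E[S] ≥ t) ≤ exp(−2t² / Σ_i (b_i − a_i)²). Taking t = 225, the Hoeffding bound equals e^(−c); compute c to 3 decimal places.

27.328

Σ(b_i − a_i)² = 33·7² + 232·3² = 3705.
c = 2t² / 3705 = 2·225² / 3705 = 27.3279.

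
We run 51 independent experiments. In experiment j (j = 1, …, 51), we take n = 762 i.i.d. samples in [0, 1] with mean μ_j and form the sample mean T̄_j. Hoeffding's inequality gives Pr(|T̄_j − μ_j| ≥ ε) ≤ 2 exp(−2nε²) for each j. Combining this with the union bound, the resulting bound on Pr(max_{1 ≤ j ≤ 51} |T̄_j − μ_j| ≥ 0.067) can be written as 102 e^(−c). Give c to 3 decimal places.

6.841

Union bound over the 51 events: Pr(max_{1 ≤ j ≤ 51} |T̄_j − μ_j| ≥ 0.067) ≤ 51·2·exp(−2nε²) = 102 exp(−2·762·0.067²).
So c = 2·762·0.067² = 6.8412.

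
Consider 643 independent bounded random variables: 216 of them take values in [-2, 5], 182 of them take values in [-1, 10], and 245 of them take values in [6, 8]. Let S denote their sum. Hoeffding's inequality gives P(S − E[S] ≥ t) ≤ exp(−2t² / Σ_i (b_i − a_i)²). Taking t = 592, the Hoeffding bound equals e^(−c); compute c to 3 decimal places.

20.870

Σ(b_i − a_i)² = 216·7² + 182·11² + 245·2² = 33586.
c = 2t² / 33586 = 2·592² / 33586 = 20.8696.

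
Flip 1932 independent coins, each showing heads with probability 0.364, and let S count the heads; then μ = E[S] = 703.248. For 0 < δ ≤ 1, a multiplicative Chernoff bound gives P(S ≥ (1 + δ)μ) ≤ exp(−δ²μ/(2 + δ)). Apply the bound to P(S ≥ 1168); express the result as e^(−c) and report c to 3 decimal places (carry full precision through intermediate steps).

115.428

Write 1168 = (1 + δ)μ, so δ = 1168/703.248 − 1 = 0.660865…
Then the exponent is δ²μ/(2 + δ) = (1168 − μ)² / (μ·(2 + δ)) = 115.428004.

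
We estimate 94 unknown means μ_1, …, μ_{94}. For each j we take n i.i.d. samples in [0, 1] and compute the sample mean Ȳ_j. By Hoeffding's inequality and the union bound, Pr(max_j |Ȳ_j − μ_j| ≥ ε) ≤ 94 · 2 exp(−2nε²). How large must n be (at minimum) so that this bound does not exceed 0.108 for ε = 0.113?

Need 2·94·exp(−2nε²) ≤ 0.108, i.e. exp(−2nε²) ≤ 0.108/188.
So 2nε² ≥ ln(188/0.108) = 7.462066.
Hence n ≥ 7.462066/(2·0.113²) = 292.195.
The smallest integer n is 293.

293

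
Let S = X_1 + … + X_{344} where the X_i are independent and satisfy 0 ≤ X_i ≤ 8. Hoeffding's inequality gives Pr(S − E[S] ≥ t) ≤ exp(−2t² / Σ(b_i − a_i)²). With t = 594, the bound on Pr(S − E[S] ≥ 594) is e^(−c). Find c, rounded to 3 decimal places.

Σ(b_i − a_i)² = 344·(8)² = 22016.
c = 2t²/22016 = 2·594²/22016 = 32.0527.

32.053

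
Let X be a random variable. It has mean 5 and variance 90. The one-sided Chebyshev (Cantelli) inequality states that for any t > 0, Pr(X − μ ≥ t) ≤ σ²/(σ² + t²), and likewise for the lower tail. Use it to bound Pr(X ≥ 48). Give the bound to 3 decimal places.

0.046

Here σ² = 90 and t = 43, so σ² + t² = 1939.
Cantelli's bound: 90/1939 = 0.0464.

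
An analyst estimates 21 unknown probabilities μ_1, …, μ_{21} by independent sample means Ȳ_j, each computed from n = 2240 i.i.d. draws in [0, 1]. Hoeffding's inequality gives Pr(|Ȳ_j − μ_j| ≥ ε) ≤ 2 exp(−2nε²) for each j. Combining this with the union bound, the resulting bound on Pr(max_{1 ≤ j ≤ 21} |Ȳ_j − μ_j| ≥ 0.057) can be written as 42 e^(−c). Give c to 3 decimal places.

Union bound over the 21 events: Pr(max_{1 ≤ j ≤ 21} |Ȳ_j − μ_j| ≥ 0.057) ≤ 21·2·exp(−2nε²) = 42 exp(−2·2240·0.057²).
So c = 2·2240·0.057² = 14.5555.

14.556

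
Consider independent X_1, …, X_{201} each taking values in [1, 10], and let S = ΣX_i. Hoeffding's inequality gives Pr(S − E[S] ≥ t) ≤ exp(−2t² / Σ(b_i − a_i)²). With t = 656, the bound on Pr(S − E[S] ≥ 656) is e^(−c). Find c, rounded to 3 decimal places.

52.864

Σ(b_i − a_i)² = 201·(9)² = 16281.
c = 2t²/16281 = 2·656²/16281 = 52.8636.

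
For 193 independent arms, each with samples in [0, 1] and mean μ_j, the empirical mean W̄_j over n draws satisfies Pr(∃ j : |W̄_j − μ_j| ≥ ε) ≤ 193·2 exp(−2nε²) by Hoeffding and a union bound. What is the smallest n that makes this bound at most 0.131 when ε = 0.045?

Need 2·193·exp(−2nε²) ≤ 0.131, i.e. exp(−2nε²) ≤ 0.131/386.
So 2nε² ≥ ln(386/0.131) = 7.988395.
Hence n ≥ 7.988395/(2·0.045²) = 1972.443.
The smallest integer n is 1973.

1973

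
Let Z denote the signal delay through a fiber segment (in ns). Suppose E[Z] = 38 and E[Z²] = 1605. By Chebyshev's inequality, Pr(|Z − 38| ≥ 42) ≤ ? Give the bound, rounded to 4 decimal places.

0.0913

Var(Z) = E[Z²] − (E[Z])² = 1605 − 1444 = 161.
Chebyshev's inequality: Pr(|Z − μ| ≥ t) ≤ Var(Z)/t² = 161/1764 = 0.0913.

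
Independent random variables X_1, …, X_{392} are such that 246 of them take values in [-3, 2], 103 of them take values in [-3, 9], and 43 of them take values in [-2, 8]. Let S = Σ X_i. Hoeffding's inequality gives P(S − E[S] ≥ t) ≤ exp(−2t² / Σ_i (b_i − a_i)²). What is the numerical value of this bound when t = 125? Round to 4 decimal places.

Σ(b_i − a_i)² = 246·5² + 103·12² + 43·10² = 25282.
Exponent = 2·125² / 25282 = 1.23606.
Bound = exp(−1.23606) = 0.29053.

0.2905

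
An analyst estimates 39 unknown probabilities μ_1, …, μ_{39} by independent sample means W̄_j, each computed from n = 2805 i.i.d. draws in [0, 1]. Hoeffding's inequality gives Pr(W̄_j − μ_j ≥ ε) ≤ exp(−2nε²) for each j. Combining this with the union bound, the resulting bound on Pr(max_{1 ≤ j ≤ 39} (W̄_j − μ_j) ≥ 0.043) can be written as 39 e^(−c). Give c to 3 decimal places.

Union bound over the 39 events: Pr(max_{1 ≤ j ≤ 39} (W̄_j − μ_j) ≥ 0.043) ≤ 39·exp(−2nε²) = 39 exp(−2·2805·0.043²).
So c = 2·2805·0.043² = 10.3729.

10.373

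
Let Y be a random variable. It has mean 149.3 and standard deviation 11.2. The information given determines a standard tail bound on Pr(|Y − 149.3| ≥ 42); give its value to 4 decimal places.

Mean and variance are known, so Chebyshev's inequality applies.
Chebyshev: Pr(|Y − μ| ≥ t) ≤ Var(Y)/t².
Var(Y) = σ² = 11.2² = 125.44.
Bound = 125.44 / 1764 = 0.0711.

0.0711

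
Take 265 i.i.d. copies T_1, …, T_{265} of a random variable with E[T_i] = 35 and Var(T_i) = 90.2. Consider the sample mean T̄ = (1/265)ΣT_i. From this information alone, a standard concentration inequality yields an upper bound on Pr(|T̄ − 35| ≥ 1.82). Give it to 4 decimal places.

With mean and variance of each term known, Chebyshev's inequality bounds the deviation of the sum (or sample mean).
Var(T̄) = Var(T_i)/n = 90.2/265 = 0.34038.
Chebyshev: Pr(|T̄ − 35| ≥ 1.82) ≤ Var(T̄)/(1.82)² = 90.2/(265·1.82²) = 0.1028.

0.1028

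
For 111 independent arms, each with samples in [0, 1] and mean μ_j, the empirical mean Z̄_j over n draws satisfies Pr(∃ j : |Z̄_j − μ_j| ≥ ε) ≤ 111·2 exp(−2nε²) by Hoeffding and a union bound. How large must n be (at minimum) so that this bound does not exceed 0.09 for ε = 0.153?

Need 2·111·exp(−2nε²) ≤ 0.09, i.e. exp(−2nε²) ≤ 0.09/222.
So 2nε² ≥ ln(222/0.09) = 7.810623.
Hence n ≥ 7.810623/(2·0.153²) = 166.829.
The smallest integer n is 167.

167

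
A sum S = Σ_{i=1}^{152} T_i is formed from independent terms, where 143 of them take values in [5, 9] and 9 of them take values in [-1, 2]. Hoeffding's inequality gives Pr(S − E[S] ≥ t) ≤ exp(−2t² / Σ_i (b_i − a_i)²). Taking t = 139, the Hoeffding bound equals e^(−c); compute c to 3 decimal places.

16.312

Σ(b_i − a_i)² = 143·4² + 9·3² = 2369.
c = 2t² / 2369 = 2·139² / 2369 = 16.3115.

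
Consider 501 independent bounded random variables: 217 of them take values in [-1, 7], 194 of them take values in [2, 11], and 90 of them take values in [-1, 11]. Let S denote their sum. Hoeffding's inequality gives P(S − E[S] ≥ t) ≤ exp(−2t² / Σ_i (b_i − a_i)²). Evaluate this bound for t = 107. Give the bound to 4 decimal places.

Σ(b_i − a_i)² = 217·8² + 194·9² + 90·12² = 42562.
Exponent = 2·107² / 42562 = 0.53799.
Bound = exp(−0.53799) = 0.58392.

0.5839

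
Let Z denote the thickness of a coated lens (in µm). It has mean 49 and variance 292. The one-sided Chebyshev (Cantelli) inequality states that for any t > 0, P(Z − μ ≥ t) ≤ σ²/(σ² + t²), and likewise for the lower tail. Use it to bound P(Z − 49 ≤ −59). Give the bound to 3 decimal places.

Here σ² = 292 and t = 59, so σ² + t² = 3773.
Cantelli's bound: 292/3773 = 0.0774.

0.077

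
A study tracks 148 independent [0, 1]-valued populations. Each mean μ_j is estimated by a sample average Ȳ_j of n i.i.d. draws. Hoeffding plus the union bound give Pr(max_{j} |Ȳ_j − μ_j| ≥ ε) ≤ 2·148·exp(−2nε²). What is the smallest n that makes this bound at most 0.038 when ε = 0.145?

214

Need 2·148·exp(−2nε²) ≤ 0.038, i.e. exp(−2nε²) ≤ 0.038/296.
So 2nε² ≥ ln(296/0.038) = 8.960529.
Hence n ≥ 8.960529/(2·0.145²) = 213.092.
The smallest integer n is 214.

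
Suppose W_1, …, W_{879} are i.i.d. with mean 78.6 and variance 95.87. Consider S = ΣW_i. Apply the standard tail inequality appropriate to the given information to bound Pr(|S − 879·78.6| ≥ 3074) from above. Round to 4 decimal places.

0.0089

With mean and variance of each term known, Chebyshev's inequality bounds the deviation of the sum (or sample mean).
Var(S) = n·Var(W_i) = 879·95.87 = 84269.73.
Chebyshev: Pr(|S − 879·78.6| ≥ 3074) ≤ Var(S)/3074² = 84269.73/9449476 = 0.0089.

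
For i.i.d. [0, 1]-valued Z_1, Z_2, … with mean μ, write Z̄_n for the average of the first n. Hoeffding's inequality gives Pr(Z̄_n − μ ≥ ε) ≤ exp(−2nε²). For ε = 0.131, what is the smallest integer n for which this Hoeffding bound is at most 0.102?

Require exp(−2nε²) ≤ 0.102, i.e. 2nε² ≥ ln(1/0.102) = 2.282782.
So n ≥ 2.282782 / (2·0.131²) = 66.511.
The smallest integer n is 67.

67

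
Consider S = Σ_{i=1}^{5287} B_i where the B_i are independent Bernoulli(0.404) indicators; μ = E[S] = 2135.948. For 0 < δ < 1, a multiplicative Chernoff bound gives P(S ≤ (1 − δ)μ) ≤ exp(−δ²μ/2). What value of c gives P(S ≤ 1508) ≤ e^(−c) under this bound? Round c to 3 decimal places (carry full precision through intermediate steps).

92.305

Write 1508 = (1 − δ)μ, so δ = 1 − 1508/2135.948 = 0.2939903…
Then the exponent is δ²μ/2 = (μ − 1508)²/(2μ) = 92.305311.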